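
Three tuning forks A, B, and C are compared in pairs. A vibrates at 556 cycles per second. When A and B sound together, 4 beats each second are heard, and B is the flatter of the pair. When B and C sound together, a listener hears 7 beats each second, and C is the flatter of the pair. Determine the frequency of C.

B is below A, so f_B = 556 − 4 = 552 Hz.
C is below B, so f_C = 552 − 7 = 545 Hz.

545 Hz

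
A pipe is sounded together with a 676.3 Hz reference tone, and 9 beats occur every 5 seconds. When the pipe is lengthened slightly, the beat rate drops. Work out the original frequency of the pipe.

678.1 Hz

Beat frequency = 9/5 = 1.8 Hz.
|f − 676.3| = 1.8, so the pipe was at either 674.5 Hz or 678.1 Hz.
A longer pipe has a lower fundamental; the adjustment lowers the pipe's frequency.
The beat rate fell, so the adjustment moved the pipe toward 676.3 Hz — it must have started above the reference.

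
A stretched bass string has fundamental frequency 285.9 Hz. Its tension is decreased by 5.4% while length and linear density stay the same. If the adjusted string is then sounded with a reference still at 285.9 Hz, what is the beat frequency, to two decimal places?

7.83 Hz

For a string, f ∝ √T, so the new frequency is 285.9·√0.946 = 278.0736 Hz.
f_beat = |278.0736 − 285.9| = 7.83 Hz.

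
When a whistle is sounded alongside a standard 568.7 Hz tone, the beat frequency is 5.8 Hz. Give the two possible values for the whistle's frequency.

|f − 568.7| = 5.8, so f = 568.7 ± 5.8.

562.9 Hz or 574.5 Hz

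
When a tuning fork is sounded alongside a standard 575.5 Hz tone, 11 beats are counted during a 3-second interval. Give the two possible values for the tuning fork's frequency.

571.8333 Hz or 579.1667 Hz

Beat frequency = 11/3 = 3.6667 Hz.
|f − 575.5| = 3.6667, so f = 575.5 ± 3.6667.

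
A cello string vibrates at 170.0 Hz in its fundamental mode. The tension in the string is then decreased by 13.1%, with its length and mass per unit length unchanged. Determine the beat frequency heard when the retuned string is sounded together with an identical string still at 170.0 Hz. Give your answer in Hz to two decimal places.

For a string, f ∝ √T, so the new frequency is 170.0·√0.869 = 158.4743 Hz.
f_beat = |158.4743 − 170.0| = 11.53 Hz.

11.53 Hz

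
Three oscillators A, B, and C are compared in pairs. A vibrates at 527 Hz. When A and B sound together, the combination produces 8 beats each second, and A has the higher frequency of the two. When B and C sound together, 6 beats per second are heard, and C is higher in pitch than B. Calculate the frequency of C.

B is below A, so f_B = 527 − 8 = 519 Hz.
C is above B, so f_C = 519 + 6 = 525 Hz.

525 Hz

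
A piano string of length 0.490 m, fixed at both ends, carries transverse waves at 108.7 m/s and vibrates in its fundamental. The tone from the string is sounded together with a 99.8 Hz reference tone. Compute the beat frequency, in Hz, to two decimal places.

11.12 Hz

For a string fixed at both ends, f_n = n·v/(2L) = 1·108.7/(2·0.490) = 110.9184 Hz.
f_beat = |110.9184 − 99.8| = 11.12 Hz.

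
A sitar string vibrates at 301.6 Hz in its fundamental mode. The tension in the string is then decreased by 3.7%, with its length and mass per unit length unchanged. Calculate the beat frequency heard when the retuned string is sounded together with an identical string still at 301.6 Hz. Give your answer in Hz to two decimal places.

For a string, f ∝ √T, so the new frequency is 301.6·√0.963 = 295.9678 Hz.
f_beat = |295.9678 − 301.6| = 5.63 Hz.

5.63 Hz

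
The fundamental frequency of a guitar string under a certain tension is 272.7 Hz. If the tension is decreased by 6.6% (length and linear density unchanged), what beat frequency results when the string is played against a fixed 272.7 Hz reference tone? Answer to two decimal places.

For a string, f ∝ √T, so the new frequency is 272.7·√0.934 = 263.5473 Hz.
f_beat = |263.5473 − 272.7| = 9.15 Hz.

9.15 Hz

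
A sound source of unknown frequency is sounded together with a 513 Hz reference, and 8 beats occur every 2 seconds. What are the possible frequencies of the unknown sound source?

509 Hz or 517 Hz

Beat frequency = 8/2 = 4 Hz.
|f − 513| = 4, so f = 513 ± 4.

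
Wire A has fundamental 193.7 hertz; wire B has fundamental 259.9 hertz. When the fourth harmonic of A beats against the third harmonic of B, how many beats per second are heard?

Fourth harmonic of the first: 4·193.7 = 774.8 Hz.
Third harmonic of the second: 3·259.9 = 779.7 Hz.
f_beat = |774.8 − 779.7| = 4.9 Hz.

4.9 Hz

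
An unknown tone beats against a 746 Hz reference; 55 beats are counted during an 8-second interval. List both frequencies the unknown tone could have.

739.125 Hz or 752.875 Hz

Beat frequency = 55/8 = 6.875 Hz.
|f − 746| = 6.875, so f = 746 ± 6.875.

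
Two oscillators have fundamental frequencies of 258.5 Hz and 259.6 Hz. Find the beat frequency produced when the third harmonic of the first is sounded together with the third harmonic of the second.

Third harmonic of the first: 3·258.5 = 775.5 Hz.
Third harmonic of the second: 3·259.6 = 778.8 Hz.
f_beat = |775.5 − 778.8| = 3.3 Hz.

3.3 Hz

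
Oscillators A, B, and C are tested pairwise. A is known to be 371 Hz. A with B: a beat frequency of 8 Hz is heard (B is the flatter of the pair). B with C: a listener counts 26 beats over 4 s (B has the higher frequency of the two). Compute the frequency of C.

356.5 Hz

B is below A, so f_B = 371 − 8 = 363 Hz.
B–C: Beat frequency = 26/4 = 6.5 Hz.
C is below B, so f_C = 363 − 6.5 = 356.5 Hz.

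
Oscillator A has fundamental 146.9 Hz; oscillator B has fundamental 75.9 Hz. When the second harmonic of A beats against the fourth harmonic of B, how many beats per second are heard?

Second harmonic of the first: 2·146.9 = 293.8 Hz.
Fourth harmonic of the second: 4·75.9 = 303.6 Hz.
f_beat = |293.8 − 303.6| = 9.8 Hz.

9.8 Hz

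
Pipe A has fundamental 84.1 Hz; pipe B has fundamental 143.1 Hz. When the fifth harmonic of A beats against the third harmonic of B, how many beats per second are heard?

8.8 Hz

Fifth harmonic of the first: 5·84.1 = 420.5 Hz.
Third harmonic of the second: 3·143.1 = 429.3 Hz.
f_beat = |420.5 − 429.3| = 8.8 Hz.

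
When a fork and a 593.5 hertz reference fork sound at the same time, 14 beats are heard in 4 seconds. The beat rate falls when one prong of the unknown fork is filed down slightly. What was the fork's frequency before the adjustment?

Beat frequency = 14/4 = 3.5 Hz.
|f − 593.5| = 3.5, so the fork was at either 590 Hz or 597 Hz.
Filing a prong removes mass and raises the fork's frequency; the adjustment raises the fork's frequency.
The beat rate fell, so the adjustment moved the fork toward 593.5 Hz — it must have started below the reference.

590 Hz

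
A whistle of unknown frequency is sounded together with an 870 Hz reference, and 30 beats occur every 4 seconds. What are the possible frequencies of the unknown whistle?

Beat frequency = 30/4 = 7.5 Hz.
|f − 870| = 7.5, so f = 870 ± 7.5.

862.5 Hz or 877.5 Hz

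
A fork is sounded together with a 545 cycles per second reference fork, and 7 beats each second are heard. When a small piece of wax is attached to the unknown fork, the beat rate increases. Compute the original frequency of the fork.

|f − 545| = 7, so the fork was at either 538 Hz or 552 Hz.
Loading a fork with wax lowers its frequency; the adjustment lowers the fork's frequency.
The beat rate rose, so the adjustment moved the fork further from 545 Hz — it was already below the reference.

538 Hz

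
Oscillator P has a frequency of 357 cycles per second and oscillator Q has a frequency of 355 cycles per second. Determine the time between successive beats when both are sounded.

0.500 s

f_beat = |357 − 355| = 2 Hz.
Beat period T = 1 / f_beat = 1 / 2 s.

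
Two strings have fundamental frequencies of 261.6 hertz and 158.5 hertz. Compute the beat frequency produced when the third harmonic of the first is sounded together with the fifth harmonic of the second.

Third harmonic of the first: 3·261.6 = 784.8 Hz.
Fifth harmonic of the second: 5·158.5 = 792.5 Hz.
f_beat = |784.8 − 792.5| = 7.7 Hz.

7.7 Hz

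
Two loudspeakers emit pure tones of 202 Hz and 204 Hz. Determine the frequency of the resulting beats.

2 Hz

The beat frequency equals the magnitude of the frequency difference.
|202 − 204| = 2 Hz.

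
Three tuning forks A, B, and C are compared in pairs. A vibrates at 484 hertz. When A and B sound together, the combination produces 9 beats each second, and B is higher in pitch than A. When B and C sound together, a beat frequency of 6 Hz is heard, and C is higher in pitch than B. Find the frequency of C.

B is above A, so f_B = 484 + 9 = 493 Hz.
C is above B, so f_C = 493 + 6 = 499 Hz.

499 Hz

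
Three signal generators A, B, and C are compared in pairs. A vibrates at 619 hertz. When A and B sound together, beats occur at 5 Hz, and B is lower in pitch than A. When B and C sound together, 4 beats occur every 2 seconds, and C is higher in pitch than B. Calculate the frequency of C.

616 Hz

B is below A, so f_B = 619 − 5 = 614 Hz.
B–C: Beat frequency = 4/2 = 2 Hz.
C is above B, so f_C = 614 + 2 = 616 Hz.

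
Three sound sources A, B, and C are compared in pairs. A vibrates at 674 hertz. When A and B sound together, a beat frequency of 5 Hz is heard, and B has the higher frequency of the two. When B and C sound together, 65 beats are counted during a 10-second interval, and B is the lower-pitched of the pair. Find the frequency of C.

B is above A, so f_B = 674 + 5 = 679 Hz.
B–C: Beat frequency = 65/10 = 6.5 Hz.
C is above B, so f_C = 679 + 6.5 = 685.5 Hz.

685.5 Hz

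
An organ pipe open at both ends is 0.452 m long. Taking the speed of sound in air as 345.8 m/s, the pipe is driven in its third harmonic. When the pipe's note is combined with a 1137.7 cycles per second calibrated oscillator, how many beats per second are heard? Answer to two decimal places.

Open pipe: f_n = n·v/(2L) = 3·345.8/(2·0.452) = 1147.5664 Hz.
f_beat = |1147.5664 − 1137.7| = 9.87 Hz.

9.87 Hz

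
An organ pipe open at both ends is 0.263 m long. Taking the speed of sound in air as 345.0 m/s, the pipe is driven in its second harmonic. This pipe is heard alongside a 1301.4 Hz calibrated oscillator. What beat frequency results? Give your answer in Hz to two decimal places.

Open pipe: f_n = n·v/(2L) = 2·345.0/(2·0.263) = 1311.7871 Hz.
f_beat = |1311.7871 − 1301.4| = 10.39 Hz.

10.39 Hz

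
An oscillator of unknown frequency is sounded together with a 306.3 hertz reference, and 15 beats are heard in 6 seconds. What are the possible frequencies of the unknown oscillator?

303.8 Hz or 308.8 Hz

Beat frequency = 15/6 = 2.5 Hz.
|f − 306.3| = 2.5, so f = 306.3 ± 2.5.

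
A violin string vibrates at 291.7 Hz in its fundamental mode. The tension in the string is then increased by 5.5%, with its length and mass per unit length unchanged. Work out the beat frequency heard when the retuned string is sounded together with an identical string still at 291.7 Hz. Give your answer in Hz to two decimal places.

7.91 Hz

For a string, f ∝ √T, so the new frequency is 291.7·√1.055 = 299.6144 Hz.
f_beat = |299.6144 − 291.7| = 7.91 Hz.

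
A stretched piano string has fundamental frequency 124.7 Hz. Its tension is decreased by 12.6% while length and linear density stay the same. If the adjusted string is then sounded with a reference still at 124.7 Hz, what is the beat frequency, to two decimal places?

For a string, f ∝ √T, so the new frequency is 124.7·√0.874 = 116.5795 Hz.
f_beat = |116.5795 − 124.7| = 8.12 Hz.

8.12 Hz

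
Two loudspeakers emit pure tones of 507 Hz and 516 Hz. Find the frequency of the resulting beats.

9 Hz

f_beat = |f₁ − f₂|.
|507 − 516| = 9 Hz.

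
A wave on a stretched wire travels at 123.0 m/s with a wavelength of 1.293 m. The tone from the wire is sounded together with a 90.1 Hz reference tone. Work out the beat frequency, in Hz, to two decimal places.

Source frequency f = v/λ = 123.0/1.293 = 95.1276 Hz.
f_beat = |95.1276 − 90.1| = 5.03 Hz.

5.03 Hz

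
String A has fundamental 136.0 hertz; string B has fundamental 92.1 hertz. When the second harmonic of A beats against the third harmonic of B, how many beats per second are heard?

4.3 Hz

Second harmonic of the first: 2·136.0 = 272.0 Hz.
Third harmonic of the second: 3·92.1 = 276.3 Hz.
f_beat = |272.0 − 276.3| = 4.3 Hz.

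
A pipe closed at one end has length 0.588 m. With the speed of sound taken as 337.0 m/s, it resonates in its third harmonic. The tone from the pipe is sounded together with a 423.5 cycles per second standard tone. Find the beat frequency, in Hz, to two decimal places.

6.35 Hz

Closed pipe (odd harmonics): f_n = n·v/(4L) = 3·337.0/(4·0.588) = 429.8469 Hz.
f_beat = |429.8469 − 423.5| = 6.35 Hz.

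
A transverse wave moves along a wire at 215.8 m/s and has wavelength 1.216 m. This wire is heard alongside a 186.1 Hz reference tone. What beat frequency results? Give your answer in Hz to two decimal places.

Source frequency f = v/λ = 215.8/1.216 = 177.4671 Hz.
f_beat = |177.4671 − 186.1| = 8.63 Hz.

8.63 Hz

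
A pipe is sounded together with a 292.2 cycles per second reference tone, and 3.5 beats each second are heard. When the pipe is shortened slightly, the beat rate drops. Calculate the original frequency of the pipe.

288.7 Hz

|f − 292.2| = 3.5, so the pipe was at either 288.7 Hz or 295.7 Hz.
A shorter pipe has a higher fundamental; the adjustment raises the pipe's frequency.
The beat rate fell, so the adjustment moved the pipe toward 292.2 Hz — it must have started below the reference.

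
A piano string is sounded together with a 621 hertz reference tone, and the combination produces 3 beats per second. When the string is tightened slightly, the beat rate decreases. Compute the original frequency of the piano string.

|f − 621| = 3, so the piano string was at either 618 Hz or 624 Hz.
Increasing tension raises a string's frequency; the adjustment raises the piano string's frequency.
The beat rate fell, so the adjustment moved the piano string toward 621 Hz — it must have started below the reference.

618 Hz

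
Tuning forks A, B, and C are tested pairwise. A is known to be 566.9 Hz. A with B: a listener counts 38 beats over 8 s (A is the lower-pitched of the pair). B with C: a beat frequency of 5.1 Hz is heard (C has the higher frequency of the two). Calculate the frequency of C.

576.75 Hz

A–B: Beat frequency = 38/8 = 4.75 Hz.
B is above A, so f_B = 566.9 + 4.75 = 571.65 Hz.
C is above B, so f_C = 571.65 + 5.1 = 576.75 Hz.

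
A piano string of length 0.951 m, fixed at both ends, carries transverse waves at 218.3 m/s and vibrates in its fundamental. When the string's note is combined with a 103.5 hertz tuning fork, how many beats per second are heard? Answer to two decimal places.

11.27 Hz

For a string fixed at both ends, f_n = n·v/(2L) = 1·218.3/(2·0.951) = 114.7739 Hz.
f_beat = |114.7739 − 103.5| = 11.27 Hz.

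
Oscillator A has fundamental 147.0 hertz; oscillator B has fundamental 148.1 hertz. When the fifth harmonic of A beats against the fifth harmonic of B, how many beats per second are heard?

Fifth harmonic of the first: 5·147.0 = 735.0 Hz.
Fifth harmonic of the second: 5·148.1 = 740.5 Hz.
f_beat = |735.0 − 740.5| = 5.5 Hz.

5.5 Hz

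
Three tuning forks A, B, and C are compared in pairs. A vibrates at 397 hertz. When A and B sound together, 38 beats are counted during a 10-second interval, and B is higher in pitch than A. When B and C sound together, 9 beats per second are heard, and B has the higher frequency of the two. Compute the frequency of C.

391.8 Hz

A–B: Beat frequency = 38/10 = 3.8 Hz.
B is above A, so f_B = 397 + 3.8 = 400.8 Hz.
C is below B, so f_C = 400.8 − 9 = 391.8 Hz.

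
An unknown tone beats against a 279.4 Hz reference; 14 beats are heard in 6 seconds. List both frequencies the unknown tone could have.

Beat frequency = 14/6 = 2.3333 Hz.
|f − 279.4| = 2.3333, so f = 279.4 ± 2.3333.

277.0667 Hz or 281.7333 Hz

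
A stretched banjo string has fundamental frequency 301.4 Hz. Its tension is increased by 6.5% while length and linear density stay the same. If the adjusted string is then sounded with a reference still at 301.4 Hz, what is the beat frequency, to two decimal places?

For a string, f ∝ √T, so the new frequency is 301.4·√1.065 = 311.0413 Hz.
f_beat = |311.0413 − 301.4| = 9.64 Hz.

9.64 Hz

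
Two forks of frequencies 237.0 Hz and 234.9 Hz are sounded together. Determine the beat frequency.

Beats arise from superposition of two nearby frequencies; the beat rate is |f₁ − f₂|.
|237.0 − 234.9| = 2.1 Hz.

2.1 Hz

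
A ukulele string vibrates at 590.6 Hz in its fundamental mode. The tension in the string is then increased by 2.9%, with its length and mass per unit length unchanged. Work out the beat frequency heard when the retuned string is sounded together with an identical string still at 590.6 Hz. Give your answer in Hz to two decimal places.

8.50 Hz

For a string, f ∝ √T, so the new frequency is 590.6·√1.029 = 599.1025 Hz.
f_beat = |599.1025 − 590.6| = 8.50 Hz.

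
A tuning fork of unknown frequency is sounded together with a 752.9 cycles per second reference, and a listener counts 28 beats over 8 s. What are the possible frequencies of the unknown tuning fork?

Beat frequency = 28/8 = 3.5 Hz.
|f − 752.9| = 3.5, so f = 752.9 ± 3.5.

749.4 Hz or 756.4 Hz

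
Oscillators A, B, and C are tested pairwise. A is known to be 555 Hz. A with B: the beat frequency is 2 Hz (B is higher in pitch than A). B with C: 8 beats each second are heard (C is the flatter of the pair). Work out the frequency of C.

B is above A, so f_B = 555 + 2 = 557 Hz.
C is below B, so f_C = 557 − 8 = 549 Hz.

549 Hz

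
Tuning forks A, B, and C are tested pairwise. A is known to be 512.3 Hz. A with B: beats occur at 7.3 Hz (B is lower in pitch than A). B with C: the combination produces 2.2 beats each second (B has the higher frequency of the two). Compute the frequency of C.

B is below A, so f_B = 512.3 − 7.3 = 505 Hz.
C is below B, so f_C = 505 − 2.2 = 502.8 Hz.

502.8 Hz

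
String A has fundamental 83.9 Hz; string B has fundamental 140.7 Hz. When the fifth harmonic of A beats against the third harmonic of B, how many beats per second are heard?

Fifth harmonic of the first: 5·83.9 = 419.5 Hz.
Third harmonic of the second: 3·140.7 = 422.1 Hz.
f_beat = |419.5 − 422.1| = 2.6 Hz.

2.6 Hz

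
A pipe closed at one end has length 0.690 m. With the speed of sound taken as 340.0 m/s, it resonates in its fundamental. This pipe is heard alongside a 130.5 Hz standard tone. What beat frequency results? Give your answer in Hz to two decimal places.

Closed pipe (odd harmonics): f_n = n·v/(4L) = 1·340.0/(4·0.690) = 123.1884 Hz.
f_beat = |123.1884 − 130.5| = 7.31 Hz.

7.31 Hz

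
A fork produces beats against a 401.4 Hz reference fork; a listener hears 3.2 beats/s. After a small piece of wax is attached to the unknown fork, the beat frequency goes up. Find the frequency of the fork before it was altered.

398.2 Hz

|f − 401.4| = 3.2, so the fork was at either 398.2 Hz or 404.6 Hz.
Loading a fork with wax lowers its frequency; the adjustment lowers the fork's frequency.
The beat rate rose, so the adjustment moved the fork further from 401.4 Hz — it was already below the reference.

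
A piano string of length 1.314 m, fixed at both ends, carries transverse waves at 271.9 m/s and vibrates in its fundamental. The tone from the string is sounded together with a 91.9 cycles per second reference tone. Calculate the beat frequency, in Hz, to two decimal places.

11.56 Hz

For a string fixed at both ends, f_n = n·v/(2L) = 1·271.9/(2·1.314) = 103.4627 Hz.
f_beat = |103.4627 − 91.9| = 11.56 Hz.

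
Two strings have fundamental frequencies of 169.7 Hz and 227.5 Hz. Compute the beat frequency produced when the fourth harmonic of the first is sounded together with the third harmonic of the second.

Fourth harmonic of the first: 4·169.7 = 678.8 Hz.
Third harmonic of the second: 3·227.5 = 682.5 Hz.
f_beat = |678.8 − 682.5| = 3.7 Hz.

3.7 Hz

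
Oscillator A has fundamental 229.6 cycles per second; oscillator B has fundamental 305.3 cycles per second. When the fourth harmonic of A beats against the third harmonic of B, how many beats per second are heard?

Fourth harmonic of the first: 4·229.6 = 918.4 Hz.
Third harmonic of the second: 3·305.3 = 915.9 Hz.
f_beat = |918.4 − 915.9| = 2.5 Hz.

2.5 Hz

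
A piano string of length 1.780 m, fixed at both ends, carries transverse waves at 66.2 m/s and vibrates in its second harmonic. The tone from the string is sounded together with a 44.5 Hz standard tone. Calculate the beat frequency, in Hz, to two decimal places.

For a string fixed at both ends, f_n = n·v/(2L) = 2·66.2/(2·1.780) = 37.1910 Hz.
f_beat = |37.1910 − 44.5| = 7.31 Hz.

7.31 Hz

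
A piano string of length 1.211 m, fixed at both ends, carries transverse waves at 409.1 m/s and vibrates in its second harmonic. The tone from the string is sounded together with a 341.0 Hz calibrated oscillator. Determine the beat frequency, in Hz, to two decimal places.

For a string fixed at both ends, f_n = n·v/(2L) = 2·409.1/(2·1.211) = 337.8200 Hz.
f_beat = |337.8200 − 341.0| = 3.18 Hz.

3.18 Hz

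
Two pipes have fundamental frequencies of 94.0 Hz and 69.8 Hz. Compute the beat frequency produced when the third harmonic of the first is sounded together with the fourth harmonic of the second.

Third harmonic of the first: 3·94.0 = 282.0 Hz.
Fourth harmonic of the second: 4·69.8 = 279.2 Hz.
f_beat = |282.0 − 279.2| = 2.8 Hz.

2.8 Hz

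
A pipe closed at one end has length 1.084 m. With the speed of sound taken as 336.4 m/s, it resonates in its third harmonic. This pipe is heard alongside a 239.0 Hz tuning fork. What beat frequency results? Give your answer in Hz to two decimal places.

6.25 Hz

Closed pipe (odd harmonics): f_n = n·v/(4L) = 3·336.4/(4·1.084) = 232.7491 Hz.
f_beat = |232.7491 − 239.0| = 6.25 Hz.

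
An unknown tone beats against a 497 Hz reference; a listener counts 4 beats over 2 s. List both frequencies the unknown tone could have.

495 Hz or 499 Hz

Beat frequency = 4/2 = 2 Hz.
|f − 497| = 2, so f = 497 ± 2.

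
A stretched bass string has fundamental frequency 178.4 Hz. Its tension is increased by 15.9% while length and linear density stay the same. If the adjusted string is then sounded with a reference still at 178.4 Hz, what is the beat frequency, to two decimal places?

For a string, f ∝ √T, so the new frequency is 178.4·√1.159 = 192.0598 Hz.
f_beat = |192.0598 − 178.4| = 13.66 Hz.

13.66 Hz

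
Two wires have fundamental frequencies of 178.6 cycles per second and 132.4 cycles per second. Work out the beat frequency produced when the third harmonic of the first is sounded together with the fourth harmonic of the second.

Third harmonic of the first: 3·178.6 = 535.8 Hz.
Fourth harmonic of the second: 4·132.4 = 529.6 Hz.
f_beat = |535.8 − 529.6| = 6.2 Hz.

6.2 Hz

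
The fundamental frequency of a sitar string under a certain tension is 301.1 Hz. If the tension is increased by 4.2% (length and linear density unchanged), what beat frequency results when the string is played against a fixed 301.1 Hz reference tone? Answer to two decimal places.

For a string, f ∝ √T, so the new frequency is 301.1·√1.042 = 307.3581 Hz.
f_beat = |307.3581 − 301.1| = 6.26 Hz.

6.26 Hz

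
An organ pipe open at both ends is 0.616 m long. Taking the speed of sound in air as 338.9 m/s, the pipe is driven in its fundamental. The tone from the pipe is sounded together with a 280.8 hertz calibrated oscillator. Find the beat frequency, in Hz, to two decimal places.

Open pipe: f_n = n·v/(2L) = 1·338.9/(2·0.616) = 275.0812 Hz.
f_beat = |275.0812 − 280.8| = 5.72 Hz.

5.72 Hz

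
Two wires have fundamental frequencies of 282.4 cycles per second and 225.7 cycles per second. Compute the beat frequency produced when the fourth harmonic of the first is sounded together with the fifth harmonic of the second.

1.1 Hz

Fourth harmonic of the first: 4·282.4 = 1129.6 Hz.
Fifth harmonic of the second: 5·225.7 = 1128.5 Hz.
f_beat = |1129.6 − 1128.5| = 1.1 Hz.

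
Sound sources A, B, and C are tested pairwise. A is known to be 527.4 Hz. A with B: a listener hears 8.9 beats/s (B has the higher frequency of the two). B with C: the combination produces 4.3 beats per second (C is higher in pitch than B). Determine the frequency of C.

540.6 Hz

B is above A, so f_B = 527.4 + 8.9 = 536.3 Hz.
C is above B, so f_C = 536.3 + 4.3 = 540.6 Hz.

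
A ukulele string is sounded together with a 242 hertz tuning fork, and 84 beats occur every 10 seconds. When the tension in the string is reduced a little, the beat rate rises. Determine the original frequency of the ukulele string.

233.6 Hz

Beat frequency = 84/10 = 8.4 Hz.
|f − 242| = 8.4, so the ukulele string was at either 233.6 Hz or 250.4 Hz.
Lower tension means lower frequency; the adjustment lowers the ukulele string's frequency.
The beat rate rose, so the adjustment moved the ukulele string further from 242 Hz — it was already below the reference.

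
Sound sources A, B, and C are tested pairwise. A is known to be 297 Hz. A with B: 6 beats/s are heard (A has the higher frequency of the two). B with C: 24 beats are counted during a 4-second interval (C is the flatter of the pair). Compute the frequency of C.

B is below A, so f_B = 297 − 6 = 291 Hz.
B–C: Beat frequency = 24/4 = 6 Hz.
C is below B, so f_C = 291 − 6 = 285 Hz.

285 Hz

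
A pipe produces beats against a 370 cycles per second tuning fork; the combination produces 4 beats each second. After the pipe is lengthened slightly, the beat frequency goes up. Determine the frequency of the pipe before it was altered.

366 Hz

|f − 370| = 4, so the pipe was at either 366 Hz or 374 Hz.
A longer pipe has a lower fundamental; the adjustment lowers the pipe's frequency.
The beat rate rose, so the adjustment moved the pipe further from 370 Hz — it was already below the reference.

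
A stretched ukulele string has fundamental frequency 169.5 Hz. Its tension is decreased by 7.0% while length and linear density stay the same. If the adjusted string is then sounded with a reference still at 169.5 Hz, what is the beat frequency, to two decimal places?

For a string, f ∝ √T, so the new frequency is 169.5·√0.930 = 163.4599 Hz.
f_beat = |163.4599 − 169.5| = 6.04 Hz.

6.04 Hz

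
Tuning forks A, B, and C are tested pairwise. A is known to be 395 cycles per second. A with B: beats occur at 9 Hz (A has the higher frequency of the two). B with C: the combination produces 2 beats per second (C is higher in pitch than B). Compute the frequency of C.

B is below A, so f_B = 395 − 9 = 386 Hz.
C is above B, so f_C = 386 + 2 = 388 Hz.

388 Hz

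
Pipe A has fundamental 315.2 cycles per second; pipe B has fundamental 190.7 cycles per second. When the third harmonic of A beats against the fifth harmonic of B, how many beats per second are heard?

7.9 Hz

Third harmonic of the first: 3·315.2 = 945.6 Hz.
Fifth harmonic of the second: 5·190.7 = 953.5 Hz.
f_beat = |945.6 − 953.5| = 7.9 Hz.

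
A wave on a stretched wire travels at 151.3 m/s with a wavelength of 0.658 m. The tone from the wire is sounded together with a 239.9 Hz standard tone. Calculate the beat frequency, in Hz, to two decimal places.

Source frequency f = v/λ = 151.3/0.658 = 229.9392 Hz.
f_beat = |229.9392 − 239.9| = 9.96 Hz.

9.96 Hz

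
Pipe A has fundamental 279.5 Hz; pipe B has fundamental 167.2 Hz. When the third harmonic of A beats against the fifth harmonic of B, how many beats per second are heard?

Third harmonic of the first: 3·279.5 = 838.5 Hz.
Fifth harmonic of the second: 5·167.2 = 836.0 Hz.
f_beat = |838.5 − 836.0| = 2.5 Hz.

2.5 Hz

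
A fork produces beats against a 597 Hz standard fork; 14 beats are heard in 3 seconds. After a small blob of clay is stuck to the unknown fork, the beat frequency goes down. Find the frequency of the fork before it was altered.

Beat frequency = 14/3 = 4.6667 Hz.
|f − 597| = 4.6667, so the fork was at either 592.3333 Hz or 601.6667 Hz.
Adding mass to a fork lowers its frequency; the adjustment lowers the fork's frequency.
The beat rate fell, so the adjustment moved the fork toward 597 Hz — it must have started above the reference.

601.6667 Hz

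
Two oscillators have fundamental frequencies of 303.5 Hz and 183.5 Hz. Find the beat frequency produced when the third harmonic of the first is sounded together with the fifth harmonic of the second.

Third harmonic of the first: 3·303.5 = 910.5 Hz.
Fifth harmonic of the second: 5·183.5 = 917.5 Hz.
f_beat = |910.5 − 917.5| = 7.0 Hz.

7.0 Hz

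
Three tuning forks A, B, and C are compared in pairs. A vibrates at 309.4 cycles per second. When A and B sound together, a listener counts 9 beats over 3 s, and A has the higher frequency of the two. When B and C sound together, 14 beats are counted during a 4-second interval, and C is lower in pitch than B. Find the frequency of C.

302.9 Hz

A–B: Beat frequency = 9/3 = 3 Hz.
B is below A, so f_B = 309.4 − 3 = 306.4 Hz.
B–C: Beat frequency = 14/4 = 3.5 Hz.
C is below B, so f_C = 306.4 − 3.5 = 302.9 Hz.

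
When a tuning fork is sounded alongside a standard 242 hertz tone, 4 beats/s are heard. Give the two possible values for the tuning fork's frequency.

238 Hz or 246 Hz

|f − 242| = 4, so f = 242 ± 4.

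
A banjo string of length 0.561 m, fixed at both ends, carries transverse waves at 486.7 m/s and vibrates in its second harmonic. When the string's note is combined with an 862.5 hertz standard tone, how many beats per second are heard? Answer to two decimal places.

For a string fixed at both ends, f_n = n·v/(2L) = 2·486.7/(2·0.561) = 867.5579 Hz.
f_beat = |867.5579 − 862.5| = 5.06 Hz.

5.06 Hz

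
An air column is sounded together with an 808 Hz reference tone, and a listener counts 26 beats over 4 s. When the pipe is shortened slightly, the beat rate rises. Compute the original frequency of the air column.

814.5 Hz

Beat frequency = 26/4 = 6.5 Hz.
|f − 808| = 6.5, so the air column was at either 801.5 Hz or 814.5 Hz.
A shorter pipe has a higher fundamental; the adjustment raises the air column's frequency.
The beat rate rose, so the adjustment moved the air column further from 808 Hz — it was already above the reference.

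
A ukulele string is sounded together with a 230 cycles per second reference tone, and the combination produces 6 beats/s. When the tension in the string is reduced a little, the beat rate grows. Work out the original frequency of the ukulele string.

|f − 230| = 6, so the ukulele string was at either 224 Hz or 236 Hz.
Lower tension means lower frequency; the adjustment lowers the ukulele string's frequency.
The beat rate rose, so the adjustment moved the ukulele string further from 230 Hz — it was already below the reference.

224 Hz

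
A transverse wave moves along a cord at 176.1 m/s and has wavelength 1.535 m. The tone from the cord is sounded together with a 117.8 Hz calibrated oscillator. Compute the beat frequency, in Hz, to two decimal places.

3.08 Hz

Source frequency f = v/λ = 176.1/1.535 = 114.7231 Hz.
f_beat = |114.7231 − 117.8| = 3.08 Hz.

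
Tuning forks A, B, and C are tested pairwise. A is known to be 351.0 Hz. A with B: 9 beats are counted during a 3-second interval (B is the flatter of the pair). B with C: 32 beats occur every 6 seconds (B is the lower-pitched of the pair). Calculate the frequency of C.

A–B: Beat frequency = 9/3 = 3 Hz.
B is below A, so f_B = 351.0 − 3 = 348 Hz.
B–C: Beat frequency = 32/6 = 5.3333 Hz.
C is above B, so f_C = 348 + 5.3333 = 353.3333 Hz.

353.3333 Hz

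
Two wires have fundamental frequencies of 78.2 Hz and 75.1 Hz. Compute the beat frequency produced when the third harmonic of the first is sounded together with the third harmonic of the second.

9.3 Hz

Third harmonic of the first: 3·78.2 = 234.6 Hz.
Third harmonic of the second: 3·75.1 = 225.3 Hz.
f_beat = |234.6 − 225.3| = 9.3 Hz.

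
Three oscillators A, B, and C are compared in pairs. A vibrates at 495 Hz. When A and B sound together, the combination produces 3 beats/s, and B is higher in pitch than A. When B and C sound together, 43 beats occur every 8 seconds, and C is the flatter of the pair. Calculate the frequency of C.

B is above A, so f_B = 495 + 3 = 498 Hz.
B–C: Beat frequency = 43/8 = 5.375 Hz.
C is below B, so f_C = 498 − 5.375 = 492.625 Hz.

492.625 Hz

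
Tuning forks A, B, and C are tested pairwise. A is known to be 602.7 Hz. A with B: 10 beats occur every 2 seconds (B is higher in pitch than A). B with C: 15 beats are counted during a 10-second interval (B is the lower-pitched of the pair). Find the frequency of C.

A–B: Beat frequency = 10/2 = 5 Hz.
B is above A, so f_B = 602.7 + 5 = 607.7 Hz.
B–C: Beat frequency = 15/10 = 1.5 Hz.
C is above B, so f_C = 607.7 + 1.5 = 609.2 Hz.

609.2 Hz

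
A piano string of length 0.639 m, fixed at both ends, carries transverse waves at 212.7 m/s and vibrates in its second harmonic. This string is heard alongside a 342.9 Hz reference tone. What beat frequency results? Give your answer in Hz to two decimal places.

10.04 Hz

For a string fixed at both ends, f_n = n·v/(2L) = 2·212.7/(2·0.639) = 332.8638 Hz.
f_beat = |332.8638 − 342.9| = 10.04 Hz.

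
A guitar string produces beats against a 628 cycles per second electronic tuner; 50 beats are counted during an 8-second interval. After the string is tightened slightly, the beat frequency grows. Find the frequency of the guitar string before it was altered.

Beat frequency = 50/8 = 6.25 Hz.
|f − 628| = 6.25, so the guitar string was at either 621.75 Hz or 634.25 Hz.
Increasing tension raises a string's frequency; the adjustment raises the guitar string's frequency.
The beat rate rose, so the adjustment moved the guitar string further from 628 Hz — it was already above the reference.

634.25 Hz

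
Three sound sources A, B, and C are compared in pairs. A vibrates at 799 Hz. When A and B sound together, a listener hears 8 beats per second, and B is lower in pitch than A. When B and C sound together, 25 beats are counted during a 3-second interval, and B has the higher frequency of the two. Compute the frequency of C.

B is below A, so f_B = 799 − 8 = 791 Hz.
B–C: Beat frequency = 25/3 = 8.3333 Hz.
C is below B, so f_C = 791 − 8.3333 = 782.6667 Hz.

782.6667 Hz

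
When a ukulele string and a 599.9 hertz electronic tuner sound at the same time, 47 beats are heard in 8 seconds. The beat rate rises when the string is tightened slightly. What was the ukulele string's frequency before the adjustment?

Beat frequency = 47/8 = 5.875 Hz.
|f − 599.9| = 5.875, so the ukulele string was at either 594.025 Hz or 605.775 Hz.
Increasing tension raises a string's frequency; the adjustment raises the ukulele string's frequency.
The beat rate rose, so the adjustment moved the ukulele string further from 599.9 Hz — it was already above the reference.

605.775 Hz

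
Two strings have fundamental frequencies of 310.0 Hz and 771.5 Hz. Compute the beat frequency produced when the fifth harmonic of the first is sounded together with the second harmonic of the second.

7.0 Hz

Fifth harmonic of the first: 5·310.0 = 1550.0 Hz.
Second harmonic of the second: 2·771.5 = 1543.0 Hz.
f_beat = |1550.0 − 1543.0| = 7.0 Hz.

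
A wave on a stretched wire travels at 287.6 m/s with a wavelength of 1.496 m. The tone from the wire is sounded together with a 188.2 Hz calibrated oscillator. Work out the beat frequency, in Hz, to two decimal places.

Source frequency f = v/λ = 287.6/1.496 = 192.2460 Hz.
f_beat = |192.2460 − 188.2| = 4.05 Hz.

4.05 Hz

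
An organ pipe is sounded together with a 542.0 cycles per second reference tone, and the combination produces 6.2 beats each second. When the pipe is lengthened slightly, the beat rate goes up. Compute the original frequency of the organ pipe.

535.8 Hz

|f − 542.0| = 6.2, so the organ pipe was at either 535.8 Hz or 548.2 Hz.
A longer pipe has a lower fundamental; the adjustment lowers the organ pipe's frequency.
The beat rate rose, so the adjustment moved the organ pipe further from 542.0 Hz — it was already below the reference.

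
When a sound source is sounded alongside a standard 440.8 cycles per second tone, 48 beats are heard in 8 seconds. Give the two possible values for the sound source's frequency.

434.8 Hz or 446.8 Hz

Beat frequency = 48/8 = 6 Hz.
|f − 440.8| = 6, so f = 440.8 ± 6.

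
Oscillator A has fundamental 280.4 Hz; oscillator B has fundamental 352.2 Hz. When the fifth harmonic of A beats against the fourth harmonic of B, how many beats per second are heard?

6.8 Hz

Fifth harmonic of the first: 5·280.4 = 1402.0 Hz.
Fourth harmonic of the second: 4·352.2 = 1408.8 Hz.
f_beat = |1402.0 − 1408.8| = 6.8 Hz.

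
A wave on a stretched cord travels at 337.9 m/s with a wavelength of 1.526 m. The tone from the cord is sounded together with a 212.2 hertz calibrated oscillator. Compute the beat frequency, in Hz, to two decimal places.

Source frequency f = v/λ = 337.9/1.526 = 221.4286 Hz.
f_beat = |221.4286 − 212.2| = 9.23 Hz.

9.23 Hz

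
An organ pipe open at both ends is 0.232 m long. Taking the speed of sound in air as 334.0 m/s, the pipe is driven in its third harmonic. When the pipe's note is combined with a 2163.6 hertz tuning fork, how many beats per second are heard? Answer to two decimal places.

4.12 Hz

Open pipe: f_n = n·v/(2L) = 3·334.0/(2·0.232) = 2159.4828 Hz.
f_beat = |2159.4828 − 2163.6| = 4.12 Hz.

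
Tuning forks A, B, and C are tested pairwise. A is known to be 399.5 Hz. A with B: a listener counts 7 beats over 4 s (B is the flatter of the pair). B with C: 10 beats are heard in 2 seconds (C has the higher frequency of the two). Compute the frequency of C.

402.75 Hz

A–B: Beat frequency = 7/4 = 1.75 Hz.
B is below A, so f_B = 399.5 − 1.75 = 397.75 Hz.
B–C: Beat frequency = 10/2 = 5 Hz.
C is above B, so f_C = 397.75 + 5 = 402.75 Hz.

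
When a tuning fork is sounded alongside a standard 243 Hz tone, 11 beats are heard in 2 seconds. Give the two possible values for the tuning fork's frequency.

Beat frequency = 11/2 = 5.5 Hz.
|f − 243| = 5.5, so f = 243 ± 5.5.

237.5 Hz or 248.5 Hz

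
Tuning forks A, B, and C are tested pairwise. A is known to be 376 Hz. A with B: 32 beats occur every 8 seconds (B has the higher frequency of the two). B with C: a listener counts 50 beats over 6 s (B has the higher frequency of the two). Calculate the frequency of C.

371.6667 Hz

A–B: Beat frequency = 32/8 = 4 Hz.
B is above A, so f_B = 376 + 4 = 380 Hz.
B–C: Beat frequency = 50/6 = 8.3333 Hz.
C is below B, so f_C = 380 − 8.3333 = 371.6667 Hz.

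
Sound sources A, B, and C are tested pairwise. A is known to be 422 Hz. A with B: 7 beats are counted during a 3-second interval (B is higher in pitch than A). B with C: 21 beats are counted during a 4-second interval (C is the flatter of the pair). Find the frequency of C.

419.0833 Hz

A–B: Beat frequency = 7/3 = 2.3333 Hz.
B is above A, so f_B = 422 + 2.3333 = 424.3333 Hz.
B–C: Beat frequency = 21/4 = 5.25 Hz.
C is below B, so f_C = 424.3333 − 5.25 = 419.0833 Hz.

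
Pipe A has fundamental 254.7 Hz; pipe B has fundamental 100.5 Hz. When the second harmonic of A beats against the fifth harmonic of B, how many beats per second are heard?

6.9 Hz

Second harmonic of the first: 2·254.7 = 509.4 Hz.
Fifth harmonic of the second: 5·100.5 = 502.5 Hz.
f_beat = |509.4 − 502.5| = 6.9 Hz.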